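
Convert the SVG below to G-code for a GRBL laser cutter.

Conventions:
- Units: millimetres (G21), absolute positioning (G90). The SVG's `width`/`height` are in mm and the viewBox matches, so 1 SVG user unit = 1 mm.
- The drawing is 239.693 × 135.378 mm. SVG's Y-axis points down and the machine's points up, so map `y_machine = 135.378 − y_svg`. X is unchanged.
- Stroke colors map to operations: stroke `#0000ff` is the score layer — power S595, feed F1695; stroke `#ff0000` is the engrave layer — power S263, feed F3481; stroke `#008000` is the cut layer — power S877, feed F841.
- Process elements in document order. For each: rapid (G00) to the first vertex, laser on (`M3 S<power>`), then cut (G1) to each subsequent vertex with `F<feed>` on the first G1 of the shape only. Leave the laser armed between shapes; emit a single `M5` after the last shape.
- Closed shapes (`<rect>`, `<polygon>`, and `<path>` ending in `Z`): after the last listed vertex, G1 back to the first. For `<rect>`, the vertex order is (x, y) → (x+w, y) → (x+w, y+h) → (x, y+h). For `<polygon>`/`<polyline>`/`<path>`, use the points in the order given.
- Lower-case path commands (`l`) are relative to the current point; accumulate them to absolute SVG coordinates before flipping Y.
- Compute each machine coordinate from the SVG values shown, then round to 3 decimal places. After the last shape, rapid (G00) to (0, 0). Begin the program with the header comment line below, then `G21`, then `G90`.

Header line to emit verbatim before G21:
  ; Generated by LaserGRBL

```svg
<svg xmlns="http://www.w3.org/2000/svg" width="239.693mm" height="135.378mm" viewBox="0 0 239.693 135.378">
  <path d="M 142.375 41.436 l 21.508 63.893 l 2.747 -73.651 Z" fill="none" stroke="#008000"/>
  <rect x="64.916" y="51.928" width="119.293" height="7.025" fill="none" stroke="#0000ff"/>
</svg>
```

viewBox `0 0 239.693 135.378` with mm width/height → 1 unit = 1 mm. Flip: y_m = 135.378 − y_svg.

**Shape 1** — `<path>` closed polygon, stroke `#008000` → cut (S877, F841). Machine vertices: (142.375,93.942) → (163.883,30.049) → (166.630,103.700) → (142.375,93.942). Closed: final G1 returns to the first vertex.

**Shape 2** — `<rect>` rectangle, stroke `#0000ff` → score (S595, F1695). Machine vertices: (64.916,83.450) → (184.209,83.450) → (184.209,76.425) → (64.916,76.425) → (64.916,83.450). Closed: final G1 returns to the first vertex.

; Generated by LaserGRBL
G21
G90
G00 X142.375 Y93.942
M3 S877
G1 X163.883 Y30.049 F841
G1 X166.630 Y103.700
G1 X142.375 Y93.942
G00 X64.916 Y83.450
M3 S595
G1 X184.209 Y83.450 F1695
G1 X184.209 Y76.425
G1 X64.916 Y76.425
G1 X64.916 Y83.450
M5
G00 X0.000 Y0.000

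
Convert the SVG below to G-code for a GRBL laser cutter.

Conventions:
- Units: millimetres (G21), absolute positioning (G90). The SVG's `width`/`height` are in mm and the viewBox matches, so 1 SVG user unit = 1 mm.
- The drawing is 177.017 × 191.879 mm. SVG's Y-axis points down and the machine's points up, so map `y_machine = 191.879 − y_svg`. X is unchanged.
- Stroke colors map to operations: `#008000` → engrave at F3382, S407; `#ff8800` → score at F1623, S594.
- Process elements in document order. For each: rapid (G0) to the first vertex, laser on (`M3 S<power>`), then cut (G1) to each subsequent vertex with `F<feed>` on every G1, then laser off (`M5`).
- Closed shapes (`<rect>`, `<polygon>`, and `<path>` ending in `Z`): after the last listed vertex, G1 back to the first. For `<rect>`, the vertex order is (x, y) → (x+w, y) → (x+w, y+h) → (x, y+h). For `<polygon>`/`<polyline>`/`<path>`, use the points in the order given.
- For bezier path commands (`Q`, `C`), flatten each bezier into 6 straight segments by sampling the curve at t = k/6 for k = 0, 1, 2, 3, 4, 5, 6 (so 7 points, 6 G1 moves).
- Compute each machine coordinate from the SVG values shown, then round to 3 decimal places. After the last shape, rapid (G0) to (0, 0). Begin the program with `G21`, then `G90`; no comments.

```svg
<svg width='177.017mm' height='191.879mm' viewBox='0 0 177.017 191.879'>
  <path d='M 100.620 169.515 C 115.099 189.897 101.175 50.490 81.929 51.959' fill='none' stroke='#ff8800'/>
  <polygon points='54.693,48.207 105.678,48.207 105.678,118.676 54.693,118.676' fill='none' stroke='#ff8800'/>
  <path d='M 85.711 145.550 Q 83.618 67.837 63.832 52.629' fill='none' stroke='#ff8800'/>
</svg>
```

viewBox `0 0 177.017 191.879` with mm width/height → 1 unit = 1 mm. Flip: y_m = 191.879 − y_svg.

**Shape 1** — `<path>` cubic bezier, stroke `#ff8800` → score (S594, F1623). Control points (SVG): P0=(100.620,169.515), P1=(115.099,189.897), P2=(101.175,50.490), P3=(81.929,51.959); sampled at t=k/6. Machine vertices: (100.620,22.364) → (105.599,24.097) → (106.486,44.109) → (103.921,74.050) → (98.546,105.566) → (91.002,130.307) → (81.929,139.920). Open path.

**Shape 2** — `<polygon>` rectangle, stroke `#ff8800` → score (S594, F1623). Machine vertices: (54.693,143.672) → (105.678,143.672) → (105.678,73.203) → (54.693,73.203) → (54.693,143.672). Closed: final G1 returns to the first vertex.

**Shape 3** — `<path>` quadratic bezier, stroke `#ff8800` → score (S594, F1623). Control points (SVG): P0=(85.711,145.550), P1=(83.618,67.837), P2=(63.832,52.629); sampled at t=k/6. Machine vertices: (85.711,46.329) → (84.522,70.497) → (82.350,91.193) → (79.195,108.416) → (75.057,122.166) → (69.936,132.444) → (63.832,139.250). Open path.

G21
G90
G0 X100.620 Y22.364
M3 S594
G1 X105.599 Y24.097 F1623
G1 X106.486 Y44.109 F1623
G1 X103.921 Y74.050 F1623
G1 X98.546 Y105.566 F1623
G1 X91.002 Y130.307 F1623
G1 X81.929 Y139.920 F1623
M5
G0 X54.693 Y143.672
M3 S594
G1 X105.678 Y143.672 F1623
G1 X105.678 Y73.203 F1623
G1 X54.693 Y73.203 F1623
G1 X54.693 Y143.672 F1623
M5
G0 X85.711 Y46.329
M3 S594
G1 X84.522 Y70.497 F1623
G1 X82.350 Y91.193 F1623
G1 X79.195 Y108.416 F1623
G1 X75.057 Y122.166 F1623
G1 X69.936 Y132.444 F1623
G1 X63.832 Y139.250 F1623
M5
G0 X0.000 Y0.000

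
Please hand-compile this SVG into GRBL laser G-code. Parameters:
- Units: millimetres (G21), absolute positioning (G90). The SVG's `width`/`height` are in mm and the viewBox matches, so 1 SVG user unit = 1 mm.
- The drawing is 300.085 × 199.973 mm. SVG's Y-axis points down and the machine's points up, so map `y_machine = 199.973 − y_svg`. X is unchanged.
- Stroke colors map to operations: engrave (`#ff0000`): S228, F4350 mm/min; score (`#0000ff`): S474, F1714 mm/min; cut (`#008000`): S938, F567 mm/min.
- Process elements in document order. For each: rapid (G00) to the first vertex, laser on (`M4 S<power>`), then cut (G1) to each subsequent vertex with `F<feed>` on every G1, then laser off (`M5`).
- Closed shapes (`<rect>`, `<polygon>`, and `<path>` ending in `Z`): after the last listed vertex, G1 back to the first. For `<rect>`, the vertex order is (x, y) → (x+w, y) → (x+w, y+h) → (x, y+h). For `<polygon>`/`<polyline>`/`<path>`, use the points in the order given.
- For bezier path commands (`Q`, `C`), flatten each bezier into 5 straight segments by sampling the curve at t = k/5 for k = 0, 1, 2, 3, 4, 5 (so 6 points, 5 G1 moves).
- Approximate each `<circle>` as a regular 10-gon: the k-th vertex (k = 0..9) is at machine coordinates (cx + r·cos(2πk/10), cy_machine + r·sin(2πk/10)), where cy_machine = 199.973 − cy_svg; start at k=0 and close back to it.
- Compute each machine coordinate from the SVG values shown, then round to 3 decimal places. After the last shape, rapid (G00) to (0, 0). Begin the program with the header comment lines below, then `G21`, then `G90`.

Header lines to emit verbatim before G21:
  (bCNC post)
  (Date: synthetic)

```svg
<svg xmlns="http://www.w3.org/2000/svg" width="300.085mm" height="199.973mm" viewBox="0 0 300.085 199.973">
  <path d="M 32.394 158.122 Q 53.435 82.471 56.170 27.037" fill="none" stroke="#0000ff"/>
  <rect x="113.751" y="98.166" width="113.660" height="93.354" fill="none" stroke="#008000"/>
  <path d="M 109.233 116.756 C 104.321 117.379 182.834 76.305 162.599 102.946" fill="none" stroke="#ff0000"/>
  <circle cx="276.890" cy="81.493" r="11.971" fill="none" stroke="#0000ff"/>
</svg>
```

(bCNC post)
(Date: synthetic)
G21
G90
G00 X32.394 Y41.851
M4 S474
G1 X40.078 Y71.303 F1714
G1 X46.298 Y99.137 F1714
G1 X51.053 Y125.354 F1714
G1 X54.344 Y149.954 F1714
G1 X56.170 Y172.936 F1714
M5
G00 X113.751 Y101.807
M4 S938
G1 X227.411 Y101.807 F567
G1 X227.411 Y8.453 F567
G1 X113.751 Y8.453 F567
G1 X113.751 Y101.807 F567
M5
G00 X109.233 Y83.217
M4 S228
G1 X114.839 Y86.972 F4350
G1 X131.724 Y95.482 F4350
G1 X151.141 Y103.495 F4350
G1 X164.348 Y105.761 F4350
G1 X162.599 Y97.027 F4350
M5
G00 X288.861 Y118.480
M4 S474
G1 X286.575 Y125.516 F1714
G1 X280.589 Y129.865 F1714
G1 X273.191 Y129.865 F1714
G1 X267.205 Y125.516 F1714
G1 X264.919 Y118.480 F1714
G1 X267.205 Y111.444 F1714
G1 X273.191 Y107.095 F1714
G1 X280.589 Y107.095 F1714
G1 X286.575 Y111.444 F1714
G1 X288.861 Y118.480 F1714
M5
G00 X0.000 Y0.000

Since the viewBox matches the mm dimensions, user units are millimetres directly. The only transform is the Y-flip y_m = 199.973 − y_svg.

Shape 1 is a quadratic bezier drawn with `<path>`. Its stroke #0000ff means score at S474, F1714. After flipping Y the toolpath is (32.394,41.851) → (40.078,71.303) → (46.298,99.137) → (51.053,125.354) → (54.344,149.954) → (56.170,172.936).

Shape 2 is a rectangle drawn with `<rect>`. Its stroke #008000 means cut at S938, F567. After flipping Y the toolpath is (113.751,101.807) → (227.411,101.807) → (227.411,8.453) → (113.751,8.453) → (113.751,101.807), returning to the start.

Shape 3 is a cubic bezier drawn with `<path>`. Its stroke #ff0000 means engrave at S228, F4350. After flipping Y the toolpath is (109.233,83.217) → (114.839,86.972) → (131.724,95.482) → (151.141,103.495) → (164.348,105.761) → (162.599,97.027).

Shape 4 is a circle drawn with `<circle>`. Its stroke #0000ff means score at S474, F1714. After flipping Y the toolpath is (288.861,118.480) → (286.575,125.516) → (280.589,129.865) → (273.191,129.865) → (267.205,125.516) → (264.919,118.480) → (267.205,111.444) → (273.191,107.095) → (280.589,107.095) → (286.575,111.444) → (288.861,118.480), returning to the start.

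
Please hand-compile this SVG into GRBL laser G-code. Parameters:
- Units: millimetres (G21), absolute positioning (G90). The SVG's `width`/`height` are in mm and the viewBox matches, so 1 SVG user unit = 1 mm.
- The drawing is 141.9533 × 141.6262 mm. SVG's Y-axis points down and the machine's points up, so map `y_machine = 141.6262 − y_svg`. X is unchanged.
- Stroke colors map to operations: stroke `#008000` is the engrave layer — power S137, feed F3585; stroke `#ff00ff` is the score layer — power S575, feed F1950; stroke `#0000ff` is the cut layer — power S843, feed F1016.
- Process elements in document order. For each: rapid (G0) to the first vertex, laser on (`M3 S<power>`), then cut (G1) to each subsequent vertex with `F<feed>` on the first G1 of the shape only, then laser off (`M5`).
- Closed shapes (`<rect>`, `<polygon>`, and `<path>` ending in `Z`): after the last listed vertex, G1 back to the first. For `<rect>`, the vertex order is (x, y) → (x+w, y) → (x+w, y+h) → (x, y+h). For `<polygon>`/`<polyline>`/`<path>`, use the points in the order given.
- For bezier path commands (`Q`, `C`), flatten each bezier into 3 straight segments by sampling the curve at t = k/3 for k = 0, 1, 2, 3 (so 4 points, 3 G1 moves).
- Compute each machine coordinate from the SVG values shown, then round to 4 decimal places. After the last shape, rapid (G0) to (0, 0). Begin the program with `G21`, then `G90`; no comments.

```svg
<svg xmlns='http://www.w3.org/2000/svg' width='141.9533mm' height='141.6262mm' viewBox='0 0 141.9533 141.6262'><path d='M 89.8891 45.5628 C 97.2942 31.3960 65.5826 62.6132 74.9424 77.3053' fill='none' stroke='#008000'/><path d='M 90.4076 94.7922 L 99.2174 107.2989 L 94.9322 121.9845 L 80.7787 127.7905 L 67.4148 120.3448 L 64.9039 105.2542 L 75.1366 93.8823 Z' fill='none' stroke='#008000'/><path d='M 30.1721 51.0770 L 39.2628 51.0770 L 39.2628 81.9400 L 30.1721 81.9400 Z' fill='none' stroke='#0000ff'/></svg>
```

Since the viewBox matches the mm dimensions, user units are millimetres directly. The only transform is the Y-flip y_m = 141.6262 − y_svg.

Shape 1 is a cubic bezier drawn with `<path>`. Its stroke #008000 means engrave at S137, F3585. After flipping Y the toolpath is (89.8891,96.0634) → (87.2252,97.3951) → (76.3031,82.2284) → (74.9424,64.3209).

Shape 2 is a regular polygon drawn with `<path>`. Its stroke #008000 means engrave at S137, F3585. After flipping Y the toolpath is (90.4076,46.8340) → (99.2174,34.3273) → (94.9322,19.6417) → (80.7787,13.8357) → (67.4148,21.2814) → (64.9039,36.3720) → (75.1366,47.7439) → (90.4076,46.8340), returning to the start.

Shape 3 is a rectangle drawn with `<path>`. Its stroke #0000ff means cut at S843, F1016. After flipping Y the toolpath is (30.1721,90.5492) → (39.2628,90.5492) → (39.2628,59.6862) → (30.1721,59.6862) → (30.1721,90.5492), returning to the start.

G21
G90
G0 X89.8891 Y96.0634
M3 S137
G1 X87.2252 Y97.3951 F3585
G1 X76.3031 Y82.2284
G1 X74.9424 Y64.3209
M5
G0 X90.4076 Y46.8340
M3 S137
G1 X99.2174 Y34.3273 F3585
G1 X94.9322 Y19.6417
G1 X80.7787 Y13.8357
G1 X67.4148 Y21.2814
G1 X64.9039 Y36.3720
G1 X75.1366 Y47.7439
G1 X90.4076 Y46.8340
M5
G0 X30.1721 Y90.5492
M3 S843
G1 X39.2628 Y90.5492 F1016
G1 X39.2628 Y59.6862
G1 X30.1721 Y59.6862
G1 X30.1721 Y90.5492
M5
G0 X0.0000 Y0.0000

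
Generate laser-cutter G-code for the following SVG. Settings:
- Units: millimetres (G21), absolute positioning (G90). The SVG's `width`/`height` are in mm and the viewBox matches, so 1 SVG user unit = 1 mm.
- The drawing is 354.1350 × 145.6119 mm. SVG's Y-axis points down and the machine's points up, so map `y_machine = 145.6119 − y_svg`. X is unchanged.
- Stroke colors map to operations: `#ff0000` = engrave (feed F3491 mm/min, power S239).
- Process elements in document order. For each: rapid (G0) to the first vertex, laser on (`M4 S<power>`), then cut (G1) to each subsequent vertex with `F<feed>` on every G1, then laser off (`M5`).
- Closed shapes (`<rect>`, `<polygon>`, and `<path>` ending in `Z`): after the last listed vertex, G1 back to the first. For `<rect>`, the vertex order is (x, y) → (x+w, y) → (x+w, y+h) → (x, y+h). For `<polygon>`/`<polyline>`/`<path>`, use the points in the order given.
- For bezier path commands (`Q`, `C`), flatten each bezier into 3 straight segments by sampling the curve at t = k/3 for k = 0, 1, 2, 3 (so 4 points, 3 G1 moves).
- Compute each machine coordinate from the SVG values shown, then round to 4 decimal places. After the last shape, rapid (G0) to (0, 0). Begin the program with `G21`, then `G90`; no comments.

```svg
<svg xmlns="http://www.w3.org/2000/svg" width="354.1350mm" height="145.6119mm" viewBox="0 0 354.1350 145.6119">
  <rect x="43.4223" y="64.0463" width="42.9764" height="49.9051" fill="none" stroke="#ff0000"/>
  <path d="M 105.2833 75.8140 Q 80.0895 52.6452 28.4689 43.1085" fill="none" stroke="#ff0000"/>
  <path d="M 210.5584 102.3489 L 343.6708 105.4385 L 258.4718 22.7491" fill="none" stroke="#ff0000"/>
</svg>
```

Since the viewBox matches the mm dimensions, user units are millimetres directly. The only transform is the Y-flip y_m = 145.6119 − y_svg.

Shape 1 is a rectangle drawn with `<rect>`. Its stroke #ff0000 means engrave at S239, F3491. After flipping Y the toolpath is (43.4223,81.5656) → (86.3987,81.5656) → (86.3987,31.6605) → (43.4223,31.6605) → (43.4223,81.5656), returning to the start.

Shape 2 is a quadratic bezier drawn with `<path>`. Its stroke #ff0000 means engrave at S239, F3491. After flipping Y the toolpath is (105.2833,69.7979) → (85.5511,83.7291) → (59.9463,94.6309) → (28.4689,102.5034).

Shape 3 is a open polyline drawn with `<path>`. Its stroke #ff0000 means engrave at S239, F3491. After flipping Y the toolpath is (210.5584,43.2630) → (343.6708,40.1734) → (258.4718,122.8628).

G21
G90
G0 X43.4223 Y81.5656
M4 S239
G1 X86.3987 Y81.5656 F3491
G1 X86.3987 Y31.6605 F3491
G1 X43.4223 Y31.6605 F3491
G1 X43.4223 Y81.5656 F3491
M5
G0 X105.2833 Y69.7979
M4 S239
G1 X85.5511 Y83.7291 F3491
G1 X59.9463 Y94.6309 F3491
G1 X28.4689 Y102.5034 F3491
M5
G0 X210.5584 Y43.2630
M4 S239
G1 X343.6708 Y40.1734 F3491
G1 X258.4718 Y122.8628 F3491
M5
G0 X0.0000 Y0.0000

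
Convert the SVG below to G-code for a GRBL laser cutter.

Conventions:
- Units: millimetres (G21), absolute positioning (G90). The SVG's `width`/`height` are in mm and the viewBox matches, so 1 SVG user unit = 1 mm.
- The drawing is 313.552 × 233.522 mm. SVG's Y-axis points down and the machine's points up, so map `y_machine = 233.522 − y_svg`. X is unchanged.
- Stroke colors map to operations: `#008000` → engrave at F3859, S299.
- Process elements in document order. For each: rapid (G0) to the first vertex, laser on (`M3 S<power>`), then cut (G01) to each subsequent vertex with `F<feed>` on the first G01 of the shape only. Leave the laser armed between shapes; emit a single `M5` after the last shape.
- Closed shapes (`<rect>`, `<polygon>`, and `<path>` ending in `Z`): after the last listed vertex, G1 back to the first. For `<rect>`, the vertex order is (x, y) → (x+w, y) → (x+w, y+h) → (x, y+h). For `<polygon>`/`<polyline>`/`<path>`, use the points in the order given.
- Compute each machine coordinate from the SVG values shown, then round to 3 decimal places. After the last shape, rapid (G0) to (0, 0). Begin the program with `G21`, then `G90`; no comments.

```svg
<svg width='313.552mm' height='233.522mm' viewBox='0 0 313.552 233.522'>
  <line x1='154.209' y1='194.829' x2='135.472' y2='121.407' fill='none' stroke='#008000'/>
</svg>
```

G21
G90
G0 X154.209 Y38.693
M3 S299
G01 X135.472 Y112.115 F3859
M5
G0 X0.000 Y0.000

1 u = 1 mm; y_m = 233.522 − y.

[1] `<line>` line segment, #008000→engrave S299 F3859: (154.209,38.693) → (135.472,112.115)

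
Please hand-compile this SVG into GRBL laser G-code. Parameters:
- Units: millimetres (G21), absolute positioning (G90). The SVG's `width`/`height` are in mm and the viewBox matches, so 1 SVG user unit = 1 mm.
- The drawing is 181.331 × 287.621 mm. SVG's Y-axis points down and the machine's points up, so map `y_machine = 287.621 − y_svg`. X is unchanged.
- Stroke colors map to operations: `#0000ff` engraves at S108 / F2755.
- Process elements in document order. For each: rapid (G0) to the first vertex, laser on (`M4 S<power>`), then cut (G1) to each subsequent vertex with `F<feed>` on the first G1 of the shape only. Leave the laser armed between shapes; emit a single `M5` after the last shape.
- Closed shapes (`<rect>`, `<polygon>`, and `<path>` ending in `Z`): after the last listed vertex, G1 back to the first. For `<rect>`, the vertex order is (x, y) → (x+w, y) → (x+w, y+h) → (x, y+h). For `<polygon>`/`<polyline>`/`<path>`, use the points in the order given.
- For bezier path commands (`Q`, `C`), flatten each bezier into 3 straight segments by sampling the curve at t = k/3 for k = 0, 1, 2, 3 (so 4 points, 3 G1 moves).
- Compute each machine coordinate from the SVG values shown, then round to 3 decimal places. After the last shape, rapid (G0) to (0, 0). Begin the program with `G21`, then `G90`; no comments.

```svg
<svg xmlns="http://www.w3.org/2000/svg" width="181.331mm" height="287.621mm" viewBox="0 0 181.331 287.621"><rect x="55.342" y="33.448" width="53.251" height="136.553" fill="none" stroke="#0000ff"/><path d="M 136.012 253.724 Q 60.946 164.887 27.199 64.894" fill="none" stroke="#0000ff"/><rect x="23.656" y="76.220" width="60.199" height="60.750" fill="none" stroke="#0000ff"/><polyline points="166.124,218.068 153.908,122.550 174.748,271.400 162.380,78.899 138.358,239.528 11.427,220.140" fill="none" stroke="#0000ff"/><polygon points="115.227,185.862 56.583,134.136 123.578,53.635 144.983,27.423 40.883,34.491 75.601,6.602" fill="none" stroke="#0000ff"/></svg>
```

Since the viewBox matches the mm dimensions, user units are millimetres directly. The only transform is the Y-flip y_m = 287.621 − y_svg.

Shape 1 is a rectangle drawn with `<rect>`. Its stroke #0000ff means engrave at S108, F2755. After flipping Y the toolpath is (55.342,254.173) → (108.593,254.173) → (108.593,117.620) → (55.342,117.620) → (55.342,254.173), returning to the start.

Shape 2 is a quadratic bezier drawn with `<path>`. Its stroke #0000ff means engrave at S108, F2755. After flipping Y the toolpath is (136.012,33.897) → (90.559,94.361) → (54.288,157.305) → (27.199,222.727).

Shape 3 is a rectangle drawn with `<rect>`. Its stroke #0000ff means engrave at S108, F2755. After flipping Y the toolpath is (23.656,211.401) → (83.855,211.401) → (83.855,150.651) → (23.656,150.651) → (23.656,211.401), returning to the start.

Shape 4 is a open polyline drawn with `<polyline>`. Its stroke #0000ff means engrave at S108, F2755. After flipping Y the toolpath is (166.124,69.553) → (153.908,165.071) → (174.748,16.221) → (162.380,208.722) → (138.358,48.093) → (11.427,67.481).

Shape 5 is a closed polygon drawn with `<polygon>`. Its stroke #0000ff means engrave at S108, F2755. After flipping Y the toolpath is (115.227,101.759) → (56.583,153.485) → (123.578,233.986) → (144.983,260.198) → (40.883,253.130) → (75.601,281.019) → (115.227,101.759), returning to the start.

G21
G90
G0 X55.342 Y254.173
M4 S108
G1 X108.593 Y254.173 F2755
G1 X108.593 Y117.620
G1 X55.342 Y117.620
G1 X55.342 Y254.173
G0 X136.012 Y33.897
M4 S108
G1 X90.559 Y94.361 F2755
G1 X54.288 Y157.305
G1 X27.199 Y222.727
G0 X23.656 Y211.401
M4 S108
G1 X83.855 Y211.401 F2755
G1 X83.855 Y150.651
G1 X23.656 Y150.651
G1 X23.656 Y211.401
G0 X166.124 Y69.553
M4 S108
G1 X153.908 Y165.071 F2755
G1 X174.748 Y16.221
G1 X162.380 Y208.722
G1 X138.358 Y48.093
G1 X11.427 Y67.481
G0 X115.227 Y101.759
M4 S108
G1 X56.583 Y153.485 F2755
G1 X123.578 Y233.986
G1 X144.983 Y260.198
G1 X40.883 Y253.130
G1 X75.601 Y281.019
G1 X115.227 Y101.759
M5
G0 X0.000 Y0.000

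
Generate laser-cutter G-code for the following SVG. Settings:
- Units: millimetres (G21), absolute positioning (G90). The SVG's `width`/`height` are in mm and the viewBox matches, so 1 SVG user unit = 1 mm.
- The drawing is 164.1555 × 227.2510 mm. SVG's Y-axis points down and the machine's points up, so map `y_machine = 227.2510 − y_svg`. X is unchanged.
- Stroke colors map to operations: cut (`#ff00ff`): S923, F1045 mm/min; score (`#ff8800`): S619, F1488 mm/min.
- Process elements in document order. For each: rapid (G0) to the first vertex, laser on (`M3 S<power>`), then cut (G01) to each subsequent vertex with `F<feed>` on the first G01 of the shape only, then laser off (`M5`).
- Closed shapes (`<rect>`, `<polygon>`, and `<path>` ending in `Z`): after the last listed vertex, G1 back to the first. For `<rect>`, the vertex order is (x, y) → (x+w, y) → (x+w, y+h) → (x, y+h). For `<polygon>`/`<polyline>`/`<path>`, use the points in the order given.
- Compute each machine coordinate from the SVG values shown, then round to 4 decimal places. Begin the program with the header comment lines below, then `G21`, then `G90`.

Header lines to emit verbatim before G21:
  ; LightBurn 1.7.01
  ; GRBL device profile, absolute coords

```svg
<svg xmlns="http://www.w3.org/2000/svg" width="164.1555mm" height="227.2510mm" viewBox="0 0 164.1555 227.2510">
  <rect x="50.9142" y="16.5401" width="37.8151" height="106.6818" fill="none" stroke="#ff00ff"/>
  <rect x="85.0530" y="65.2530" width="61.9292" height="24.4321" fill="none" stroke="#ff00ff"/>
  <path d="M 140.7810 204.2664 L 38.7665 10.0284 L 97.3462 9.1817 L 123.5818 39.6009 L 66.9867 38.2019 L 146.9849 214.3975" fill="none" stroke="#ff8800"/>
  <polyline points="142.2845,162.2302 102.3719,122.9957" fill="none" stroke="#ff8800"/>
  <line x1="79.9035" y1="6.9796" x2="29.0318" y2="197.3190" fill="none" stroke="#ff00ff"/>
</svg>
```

1 u = 1 mm; y_m = 227.2510 − y.

[1] `<rect>` rectangle, #ff00ff→cut S923 F1045: (50.9142,210.7109) → (88.7293,210.7109) → (88.7293,104.0291) → (50.9142,104.0291) → (50.9142,210.7109) (closed)

[2] `<rect>` rectangle, #ff00ff→cut S923 F1045: (85.0530,161.9980) → (146.9822,161.9980) → (146.9822,137.5659) → (85.0530,137.5659) → (85.0530,161.9980) (closed)

[3] `<path>` open polyline, #ff8800→score S619 F1488: (140.7810,22.9846) → (38.7665,217.2226) → (97.3462,218.0693) → (123.5818,187.6501) → (66.9867,189.0491) → (146.9849,12.8535)

[4] `<polyline>` line segment, #ff8800→score S619 F1488: (142.2845,65.0208) → (102.3719,104.2553)

[5] `<line>` line segment, #ff00ff→cut S923 F1045: (79.9035,220.2714) → (29.0318,29.9320)

; LightBurn 1.7.01
; GRBL device profile, absolute coords
G21
G90
G0 X50.9142 Y210.7109
M3 S923
G01 X88.7293 Y210.7109 F1045
G01 X88.7293 Y104.0291
G01 X50.9142 Y104.0291
G01 X50.9142 Y210.7109
M5
G0 X85.0530 Y161.9980
M3 S923
G01 X146.9822 Y161.9980 F1045
G01 X146.9822 Y137.5659
G01 X85.0530 Y137.5659
G01 X85.0530 Y161.9980
M5
G0 X140.7810 Y22.9846
M3 S619
G01 X38.7665 Y217.2226 F1488
G01 X97.3462 Y218.0693
G01 X123.5818 Y187.6501
G01 X66.9867 Y189.0491
G01 X146.9849 Y12.8535
M5
G0 X142.2845 Y65.0208
M3 S619
G01 X102.3719 Y104.2553 F1488
M5
G0 X79.9035 Y220.2714
M3 S923
G01 X29.0318 Y29.9320 F1045
M5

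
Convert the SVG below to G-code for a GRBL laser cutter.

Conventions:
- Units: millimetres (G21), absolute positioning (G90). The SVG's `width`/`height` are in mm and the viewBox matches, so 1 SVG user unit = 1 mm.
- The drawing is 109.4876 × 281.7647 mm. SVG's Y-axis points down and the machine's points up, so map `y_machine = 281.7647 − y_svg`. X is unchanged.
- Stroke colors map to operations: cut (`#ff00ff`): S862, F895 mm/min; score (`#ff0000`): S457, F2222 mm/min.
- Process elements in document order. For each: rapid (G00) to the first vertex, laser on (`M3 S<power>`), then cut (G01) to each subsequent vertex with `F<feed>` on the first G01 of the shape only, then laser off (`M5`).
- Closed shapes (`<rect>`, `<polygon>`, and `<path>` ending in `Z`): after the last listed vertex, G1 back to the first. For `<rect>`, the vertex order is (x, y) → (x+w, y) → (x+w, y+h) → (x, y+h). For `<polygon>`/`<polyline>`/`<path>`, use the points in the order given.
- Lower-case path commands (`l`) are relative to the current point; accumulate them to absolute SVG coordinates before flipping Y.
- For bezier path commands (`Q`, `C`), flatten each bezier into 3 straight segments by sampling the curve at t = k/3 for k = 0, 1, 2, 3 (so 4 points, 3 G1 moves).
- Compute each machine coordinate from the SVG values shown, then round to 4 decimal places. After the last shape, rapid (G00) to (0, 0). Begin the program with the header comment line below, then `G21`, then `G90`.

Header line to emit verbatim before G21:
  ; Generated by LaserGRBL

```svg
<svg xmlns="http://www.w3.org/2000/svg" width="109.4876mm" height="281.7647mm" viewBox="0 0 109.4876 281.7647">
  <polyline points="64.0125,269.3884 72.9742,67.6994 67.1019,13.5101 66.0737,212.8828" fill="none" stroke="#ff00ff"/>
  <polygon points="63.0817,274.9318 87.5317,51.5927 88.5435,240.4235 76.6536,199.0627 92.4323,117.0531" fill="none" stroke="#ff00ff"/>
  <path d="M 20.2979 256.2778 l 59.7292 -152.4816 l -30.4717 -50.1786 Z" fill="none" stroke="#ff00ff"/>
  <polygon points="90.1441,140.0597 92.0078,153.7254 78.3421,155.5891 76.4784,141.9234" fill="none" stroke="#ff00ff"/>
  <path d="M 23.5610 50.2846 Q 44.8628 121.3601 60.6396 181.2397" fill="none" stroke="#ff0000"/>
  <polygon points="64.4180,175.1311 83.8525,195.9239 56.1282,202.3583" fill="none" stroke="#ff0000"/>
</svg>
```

1 u = 1 mm; y_m = 281.7647 − y.

[1] `<polyline>` open polyline, #ff00ff→cut S862 F895: (64.0125,12.3763) → (72.9742,214.0653) → (67.1019,268.2546) → (66.0737,68.8819)

[2] `<polygon>` closed polygon, #ff00ff→cut S862 F895: (63.0817,6.8329) → (87.5317,230.1720) → (88.5435,41.3412) → (76.6536,82.7020) → (92.4323,164.7116) → (63.0817,6.8329) (closed)

[3] `<path>` closed polygon, #ff00ff→cut S862 F895: (20.2979,25.4869) → (80.0271,177.9685) → (49.5554,228.1471) → (20.2979,25.4869) (closed)

[4] `<polygon>` regular polygon, #ff00ff→cut S862 F895: (90.1441,141.7050) → (92.0078,128.0393) → (78.3421,126.1756) → (76.4784,139.8413) → (90.1441,141.7050) (closed)

[5] `<path>` quadratic bezier, #ff0000→score S457 F2222: (23.5610,231.4801) → (37.1483,185.3404) → (49.5078,141.6887) → (60.6396,100.5250)

[6] `<polygon>` regular polygon, #ff0000→score S457 F2222: (64.4180,106.6336) → (83.8525,85.8408) → (56.1282,79.4064) → (64.4180,106.6336) (closed)

; Generated by LaserGRBL
G21
G90
G00 X64.0125 Y12.3763
M3 S862
G01 X72.9742 Y214.0653 F895
G01 X67.1019 Y268.2546
G01 X66.0737 Y68.8819
M5
G00 X63.0817 Y6.8329
M3 S862
G01 X87.5317 Y230.1720 F895
G01 X88.5435 Y41.3412
G01 X76.6536 Y82.7020
G01 X92.4323 Y164.7116
G01 X63.0817 Y6.8329
M5
G00 X20.2979 Y25.4869
M3 S862
G01 X80.0271 Y177.9685 F895
G01 X49.5554 Y228.1471
G01 X20.2979 Y25.4869
M5
G00 X90.1441 Y141.7050
M3 S862
G01 X92.0078 Y128.0393 F895
G01 X78.3421 Y126.1756
G01 X76.4784 Y139.8413
G01 X90.1441 Y141.7050
M5
G00 X23.5610 Y231.4801
M3 S457
G01 X37.1483 Y185.3404 F2222
G01 X49.5078 Y141.6887
G01 X60.6396 Y100.5250
M5
G00 X64.4180 Y106.6336
M3 S457
G01 X83.8525 Y85.8408 F2222
G01 X56.1282 Y79.4064
G01 X64.4180 Y106.6336
M5
G00 X0.0000 Y0.0000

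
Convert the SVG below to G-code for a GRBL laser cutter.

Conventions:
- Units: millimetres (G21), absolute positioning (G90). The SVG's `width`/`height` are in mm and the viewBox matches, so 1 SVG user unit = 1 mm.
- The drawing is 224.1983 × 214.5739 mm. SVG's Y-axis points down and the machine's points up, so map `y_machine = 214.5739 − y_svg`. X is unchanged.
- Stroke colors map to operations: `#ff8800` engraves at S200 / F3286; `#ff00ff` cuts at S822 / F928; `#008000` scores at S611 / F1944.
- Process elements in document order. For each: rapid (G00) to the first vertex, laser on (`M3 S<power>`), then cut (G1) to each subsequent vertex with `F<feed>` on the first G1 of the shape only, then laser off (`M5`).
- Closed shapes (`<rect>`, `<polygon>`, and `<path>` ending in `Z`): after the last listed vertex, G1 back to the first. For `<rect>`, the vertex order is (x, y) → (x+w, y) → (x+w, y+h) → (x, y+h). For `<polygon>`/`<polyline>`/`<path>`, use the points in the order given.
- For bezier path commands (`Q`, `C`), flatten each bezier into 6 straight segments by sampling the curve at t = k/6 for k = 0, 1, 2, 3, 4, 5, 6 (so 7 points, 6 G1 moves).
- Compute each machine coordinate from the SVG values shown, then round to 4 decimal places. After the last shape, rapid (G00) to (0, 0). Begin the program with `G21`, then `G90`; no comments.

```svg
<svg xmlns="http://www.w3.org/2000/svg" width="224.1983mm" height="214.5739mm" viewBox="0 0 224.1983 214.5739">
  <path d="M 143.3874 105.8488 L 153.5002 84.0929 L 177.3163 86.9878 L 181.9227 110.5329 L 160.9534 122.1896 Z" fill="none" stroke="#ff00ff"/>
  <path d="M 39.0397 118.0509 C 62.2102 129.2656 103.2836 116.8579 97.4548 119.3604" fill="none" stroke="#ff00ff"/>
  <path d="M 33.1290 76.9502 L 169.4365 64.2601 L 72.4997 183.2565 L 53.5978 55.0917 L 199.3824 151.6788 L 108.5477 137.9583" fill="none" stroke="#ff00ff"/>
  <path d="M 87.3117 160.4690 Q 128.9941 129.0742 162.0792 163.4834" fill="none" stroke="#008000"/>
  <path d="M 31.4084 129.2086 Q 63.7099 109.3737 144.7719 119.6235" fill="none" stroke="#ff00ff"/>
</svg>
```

G21
G90
G00 X143.3874 Y108.7251
M3 S822
G1 X153.5002 Y130.4810 F928
G1 X177.3163 Y127.5861
G1 X181.9227 Y104.0410
G1 X160.9534 Y92.3843
G1 X143.3874 Y108.7251
M5
G00 X39.0397 Y96.5230
M3 S822
G1 X51.8168 Y92.7058 F928
G1 X65.7776 Y91.7553
G1 X79.1220 Y92.6012
G1 X90.0497 Y94.1731
G1 X96.7607 Y95.4006
G1 X97.4548 Y95.2135
M5
G00 X33.1290 Y137.6237
M3 S822
G1 X169.4365 Y150.3138 F928
G1 X72.4997 Y31.3174
G1 X53.5978 Y159.4822
G1 X199.3824 Y62.8951
G1 X108.5477 Y76.6156
M5
G00 X87.3117 Y54.1049
M3 S611
G1 X100.9670 Y62.7419 F1944
G1 X114.1447 Y67.7232
G1 X126.8448 Y69.0487
G1 X139.0672 Y66.7184
G1 X150.8120 Y60.7323
G1 X162.0792 Y51.0905
M5
G00 X31.4084 Y85.3653
M3 S822
G1 X43.5300 Y91.1412 F928
G1 X58.3606 Y95.2458
G1 X75.9000 Y97.6790
G1 X96.1484 Y98.4409
G1 X119.1057 Y97.5313
G1 X144.7719 Y94.9504
M5
G00 X0.0000 Y0.0000

1 u = 1 mm; y_m = 214.5739 − y.

[1] `<path>` regular polygon, #ff00ff→cut S822 F928: (143.3874,108.7251) → (153.5002,130.4810) → (177.3163,127.5861) → (181.9227,104.0410) → (160.9534,92.3843) → (143.3874,108.7251) (closed)

[2] `<path>` cubic bezier, #ff00ff→cut S822 F928: (39.0397,96.5230) → (51.8168,92.7058) → (65.7776,91.7553) → (79.1220,92.6012) → (90.0497,94.1731) → (96.7607,95.4006) → (97.4548,95.2135)

[3] `<path>` open polyline, #ff00ff→cut S822 F928: (33.1290,137.6237) → (169.4365,150.3138) → (72.4997,31.3174) → (53.5978,159.4822) → (199.3824,62.8951) → (108.5477,76.6156)

[4] `<path>` quadratic bezier, #008000→score S611 F1944: (87.3117,54.1049) → (100.9670,62.7419) → (114.1447,67.7232) → (126.8448,69.0487) → (139.0672,66.7184) → (150.8120,60.7323) → (162.0792,51.0905)

[5] `<path>` quadratic bezier, #ff00ff→cut S822 F928: (31.4084,85.3653) → (43.5300,91.1412) → (58.3606,95.2458) → (75.9000,97.6790) → (96.1484,98.4409) → (119.1057,97.5313) → (144.7719,94.9504)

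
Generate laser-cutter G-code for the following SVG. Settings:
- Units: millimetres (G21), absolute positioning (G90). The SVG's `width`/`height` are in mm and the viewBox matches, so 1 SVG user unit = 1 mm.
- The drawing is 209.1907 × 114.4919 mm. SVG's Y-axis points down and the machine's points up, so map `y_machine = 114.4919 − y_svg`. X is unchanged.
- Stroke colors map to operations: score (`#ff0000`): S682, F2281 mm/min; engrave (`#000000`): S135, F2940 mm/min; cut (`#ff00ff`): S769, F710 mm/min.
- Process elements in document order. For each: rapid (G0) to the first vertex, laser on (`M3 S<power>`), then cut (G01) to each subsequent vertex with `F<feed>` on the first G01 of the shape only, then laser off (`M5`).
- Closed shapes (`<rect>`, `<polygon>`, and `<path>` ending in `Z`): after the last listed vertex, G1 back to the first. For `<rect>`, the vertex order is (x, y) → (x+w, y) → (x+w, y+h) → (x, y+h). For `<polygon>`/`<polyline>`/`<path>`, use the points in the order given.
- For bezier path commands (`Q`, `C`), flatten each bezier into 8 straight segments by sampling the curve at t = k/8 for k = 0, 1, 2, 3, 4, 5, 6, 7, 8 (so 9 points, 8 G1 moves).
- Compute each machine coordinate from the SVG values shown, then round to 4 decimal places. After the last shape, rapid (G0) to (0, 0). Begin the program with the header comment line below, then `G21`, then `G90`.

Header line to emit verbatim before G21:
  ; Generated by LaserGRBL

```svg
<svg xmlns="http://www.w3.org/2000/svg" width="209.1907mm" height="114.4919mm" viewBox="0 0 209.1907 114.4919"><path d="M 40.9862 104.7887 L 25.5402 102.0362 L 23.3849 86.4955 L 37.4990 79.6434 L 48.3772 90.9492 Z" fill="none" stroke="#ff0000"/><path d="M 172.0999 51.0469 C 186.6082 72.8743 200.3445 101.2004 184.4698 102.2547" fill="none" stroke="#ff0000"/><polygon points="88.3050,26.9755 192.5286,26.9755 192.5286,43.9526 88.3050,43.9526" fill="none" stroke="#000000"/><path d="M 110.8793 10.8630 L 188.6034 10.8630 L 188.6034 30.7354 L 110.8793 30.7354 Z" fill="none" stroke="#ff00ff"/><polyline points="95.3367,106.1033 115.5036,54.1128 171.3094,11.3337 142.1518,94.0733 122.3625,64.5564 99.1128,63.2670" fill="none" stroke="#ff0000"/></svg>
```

; Generated by LaserGRBL
G21
G90
G0 X40.9862 Y9.7032
M3 S682
G01 X25.5402 Y12.4557 F2281
G01 X23.3849 Y27.9964
G01 X37.4990 Y34.8485
G01 X48.3772 Y23.5427
G01 X40.9862 Y9.7032
M5
G0 X172.0999 Y63.4450
M3 S682
G01 X177.4480 Y55.0211 F2281
G01 X182.3858 Y46.3836
G01 X186.5752 Y37.9284
G01 X189.6785 Y30.0512
G01 X191.3575 Y23.1477
G01 X191.2744 Y17.6137
G01 X189.0911 Y13.8450
G01 X184.4698 Y12.2372
M5
G0 X88.3050 Y87.5164
M3 S135
G01 X192.5286 Y87.5164 F2940
G01 X192.5286 Y70.5393
G01 X88.3050 Y70.5393
G01 X88.3050 Y87.5164
M5
G0 X110.8793 Y103.6289
M3 S769
G01 X188.6034 Y103.6289 F710
G01 X188.6034 Y83.7565
G01 X110.8793 Y83.7565
G01 X110.8793 Y103.6289
M5
G0 X95.3367 Y8.3886
M3 S682
G01 X115.5036 Y60.3791 F2281
G01 X171.3094 Y103.1582
G01 X142.1518 Y20.4186
G01 X122.3625 Y49.9355
G01 X99.1128 Y51.2249
M5
G0 X0.0000 Y0.0000

Since the viewBox matches the mm dimensions, user units are millimetres directly. The only transform is the Y-flip y_m = 114.4919 − y_svg.

Shape 1 is a regular polygon drawn with `<path>`. Its stroke #ff0000 means score at S682, F2281. After flipping Y the toolpath is (40.9862,9.7032) → (25.5402,12.4557) → (23.3849,27.9964) → (37.4990,34.8485) → (48.3772,23.5427) → (40.9862,9.7032), returning to the start.

Shape 2 is a cubic bezier drawn with `<path>`. Its stroke #ff0000 means score at S682, F2281. After flipping Y the toolpath is (172.0999,63.4450) → (177.4480,55.0211) → (182.3858,46.3836) → (186.5752,37.9284) → (189.6785,30.0512) → (191.3575,23.1477) → (191.2744,17.6137) → (189.0911,13.8450) → (184.4698,12.2372).

Shape 3 is a rectangle drawn with `<polygon>`. Its stroke #000000 means engrave at S135, F2940. After flipping Y the toolpath is (88.3050,87.5164) → (192.5286,87.5164) → (192.5286,70.5393) → (88.3050,70.5393) → (88.3050,87.5164), returning to the start.

Shape 4 is a rectangle drawn with `<path>`. Its stroke #ff00ff means cut at S769, F710. After flipping Y the toolpath is (110.8793,103.6289) → (188.6034,103.6289) → (188.6034,83.7565) → (110.8793,83.7565) → (110.8793,103.6289), returning to the start.

Shape 5 is a open polyline drawn with `<polyline>`. Its stroke #ff0000 means score at S682, F2281. After flipping Y the toolpath is (95.3367,8.3886) → (115.5036,60.3791) → (171.3094,103.1582) → (142.1518,20.4186) → (122.3625,49.9355) → (99.1128,51.2249).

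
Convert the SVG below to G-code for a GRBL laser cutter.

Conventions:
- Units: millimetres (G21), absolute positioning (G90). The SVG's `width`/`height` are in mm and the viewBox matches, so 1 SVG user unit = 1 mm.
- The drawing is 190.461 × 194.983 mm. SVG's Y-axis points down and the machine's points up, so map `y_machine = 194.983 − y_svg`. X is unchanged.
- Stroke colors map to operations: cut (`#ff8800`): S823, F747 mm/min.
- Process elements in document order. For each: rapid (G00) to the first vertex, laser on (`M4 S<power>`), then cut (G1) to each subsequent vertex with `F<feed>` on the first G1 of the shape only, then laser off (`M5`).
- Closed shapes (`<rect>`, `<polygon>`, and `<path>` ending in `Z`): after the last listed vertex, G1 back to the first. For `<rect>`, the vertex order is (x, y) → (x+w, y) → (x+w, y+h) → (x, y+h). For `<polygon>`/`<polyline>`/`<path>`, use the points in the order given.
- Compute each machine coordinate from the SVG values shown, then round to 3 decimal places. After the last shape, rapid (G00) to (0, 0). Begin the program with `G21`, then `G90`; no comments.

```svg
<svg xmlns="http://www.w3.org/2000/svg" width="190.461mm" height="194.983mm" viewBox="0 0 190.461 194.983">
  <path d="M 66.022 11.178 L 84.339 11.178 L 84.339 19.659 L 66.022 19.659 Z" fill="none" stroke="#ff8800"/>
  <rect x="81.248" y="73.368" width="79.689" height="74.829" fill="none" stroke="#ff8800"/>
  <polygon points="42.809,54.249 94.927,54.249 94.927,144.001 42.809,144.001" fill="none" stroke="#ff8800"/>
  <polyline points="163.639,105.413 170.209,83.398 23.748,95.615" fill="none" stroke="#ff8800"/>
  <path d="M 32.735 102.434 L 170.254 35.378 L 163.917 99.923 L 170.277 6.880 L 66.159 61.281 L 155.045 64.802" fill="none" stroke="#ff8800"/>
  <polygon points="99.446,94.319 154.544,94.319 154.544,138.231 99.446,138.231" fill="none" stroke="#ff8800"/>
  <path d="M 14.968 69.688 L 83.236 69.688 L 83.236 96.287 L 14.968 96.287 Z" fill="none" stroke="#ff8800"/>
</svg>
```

G21
G90
G00 X66.022 Y183.805
M4 S823
G1 X84.339 Y183.805 F747
G1 X84.339 Y175.324
G1 X66.022 Y175.324
G1 X66.022 Y183.805
M5
G00 X81.248 Y121.615
M4 S823
G1 X160.937 Y121.615 F747
G1 X160.937 Y46.786
G1 X81.248 Y46.786
G1 X81.248 Y121.615
M5
G00 X42.809 Y140.734
M4 S823
G1 X94.927 Y140.734 F747
G1 X94.927 Y50.982
G1 X42.809 Y50.982
G1 X42.809 Y140.734
M5
G00 X163.639 Y89.570
M4 S823
G1 X170.209 Y111.585 F747
G1 X23.748 Y99.368
M5
G00 X32.735 Y92.549
M4 S823
G1 X170.254 Y159.605 F747
G1 X163.917 Y95.060
G1 X170.277 Y188.103
G1 X66.159 Y133.702
G1 X155.045 Y130.181
M5
G00 X99.446 Y100.664
M4 S823
G1 X154.544 Y100.664 F747
G1 X154.544 Y56.752
G1 X99.446 Y56.752
G1 X99.446 Y100.664
M5
G00 X14.968 Y125.295
M4 S823
G1 X83.236 Y125.295 F747
G1 X83.236 Y98.696
G1 X14.968 Y98.696
G1 X14.968 Y125.295
M5
G00 X0.000 Y0.000

Since the viewBox matches the mm dimensions, user units are millimetres directly. The only transform is the Y-flip y_m = 194.983 − y_svg.

Shape 1 is a rectangle drawn with `<path>`. Its stroke #ff8800 means cut at S823, F747. After flipping Y the toolpath is (66.022,183.805) → (84.339,183.805) → (84.339,175.324) → (66.022,175.324) → (66.022,183.805), returning to the start.

Shape 2 is a rectangle drawn with `<rect>`. Its stroke #ff8800 means cut at S823, F747. After flipping Y the toolpath is (81.248,121.615) → (160.937,121.615) → (160.937,46.786) → (81.248,46.786) → (81.248,121.615), returning to the start.

Shape 3 is a rectangle drawn with `<polygon>`. Its stroke #ff8800 means cut at S823, F747. After flipping Y the toolpath is (42.809,140.734) → (94.927,140.734) → (94.927,50.982) → (42.809,50.982) → (42.809,140.734), returning to the start.

Shape 4 is a open polyline drawn with `<polyline>`. Its stroke #ff8800 means cut at S823, F747. After flipping Y the toolpath is (163.639,89.570) → (170.209,111.585) → (23.748,99.368).

Shape 5 is a open polyline drawn with `<path>`. Its stroke #ff8800 means cut at S823, F747. After flipping Y the toolpath is (32.735,92.549) → (170.254,159.605) → (163.917,95.060) → (170.277,188.103) → (66.159,133.702) → (155.045,130.181).

Shape 6 is a rectangle drawn with `<polygon>`. Its stroke #ff8800 means cut at S823, F747. After flipping Y the toolpath is (99.446,100.664) → (154.544,100.664) → (154.544,56.752) → (99.446,56.752) → (99.446,100.664), returning to the start.

Shape 7 is a rectangle drawn with `<path>`. Its stroke #ff8800 means cut at S823, F747. After flipping Y the toolpath is (14.968,125.295) → (83.236,125.295) → (83.236,98.696) → (14.968,98.696) → (14.968,125.295), returning to the start.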